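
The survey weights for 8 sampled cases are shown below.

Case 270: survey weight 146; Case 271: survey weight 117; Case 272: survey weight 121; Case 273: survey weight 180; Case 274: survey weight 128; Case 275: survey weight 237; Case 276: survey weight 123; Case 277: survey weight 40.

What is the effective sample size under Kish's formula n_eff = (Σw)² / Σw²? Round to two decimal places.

Σ wᵢ = 146 + 117 + 121 + 180 + 128 + 237 + 123 + 40 = 1092
Σ wᵢ² = 21316 + 13689 + 14641 + 32400 + 16384 + 56169 + 15129 + 1600 = 171328
n_eff = 1092² / 171328 = 1192464 / 171328 = 6.9601233

6.96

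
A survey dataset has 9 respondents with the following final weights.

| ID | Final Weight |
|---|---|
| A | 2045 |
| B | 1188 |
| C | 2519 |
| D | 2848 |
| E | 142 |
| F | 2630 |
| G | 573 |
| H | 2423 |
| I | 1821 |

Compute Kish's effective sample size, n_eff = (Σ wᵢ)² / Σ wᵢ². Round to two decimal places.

Σ wᵢ = 16189
Σ wᵢ² = 4182025 + 1411344 + 6345361 + 8111104 + 20164 + 6916900 + 328329 + 5870929 + 3316041 = 36502197
n_eff = 16189² / 36502197 = 262083721 / 36502197 = 7.1799437

7.18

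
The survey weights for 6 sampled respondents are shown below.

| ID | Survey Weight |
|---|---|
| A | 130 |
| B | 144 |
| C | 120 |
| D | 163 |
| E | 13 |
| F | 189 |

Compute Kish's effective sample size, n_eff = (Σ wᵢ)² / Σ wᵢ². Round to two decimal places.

Σ wᵢ = 759
Σ wᵢ² = 16900 + 20736 + 14400 + 26569 + 169 + 35721 = 114495
n_eff = 759² / 114495 = 576081 / 114495 = 5.0314948

5.03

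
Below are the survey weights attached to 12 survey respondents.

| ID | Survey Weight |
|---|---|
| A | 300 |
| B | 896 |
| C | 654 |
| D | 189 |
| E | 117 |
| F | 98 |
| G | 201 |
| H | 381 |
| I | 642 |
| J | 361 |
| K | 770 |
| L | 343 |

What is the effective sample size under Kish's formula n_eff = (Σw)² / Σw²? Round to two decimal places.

8.70

Σ wᵢ = 4952
Σ wᵢ² = 2818142
n_eff = 4952² / 2818142 = 24522304 / 2818142 = 8.7015857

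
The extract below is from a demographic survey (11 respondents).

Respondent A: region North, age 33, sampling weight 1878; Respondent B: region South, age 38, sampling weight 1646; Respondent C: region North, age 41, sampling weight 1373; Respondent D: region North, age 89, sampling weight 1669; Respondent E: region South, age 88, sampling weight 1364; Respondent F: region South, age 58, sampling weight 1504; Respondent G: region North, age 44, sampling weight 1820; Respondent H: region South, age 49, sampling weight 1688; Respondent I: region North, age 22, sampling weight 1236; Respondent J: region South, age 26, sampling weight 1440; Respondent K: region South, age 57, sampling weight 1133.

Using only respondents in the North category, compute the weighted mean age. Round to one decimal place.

46.9

North rows: A, C, D, G, I
Weighted sum = 33×1878 + 41×1373 + 89×1669 + 44×1820 + 22×1236
  = 61974 + 56293 + 148541 + 80080 + 27192 = 374080
Sum of weights = 1878 + 1373 + 1669 + 1820 + 1236 = 7976
Weighted mean = 374080 / 7976 = 46.900702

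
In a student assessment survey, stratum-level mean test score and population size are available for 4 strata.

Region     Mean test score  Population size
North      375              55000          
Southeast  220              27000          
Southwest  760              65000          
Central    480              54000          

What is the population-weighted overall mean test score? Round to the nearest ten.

510

Σ Nₕ·x̄ₕ = 375×55000 + 220×27000 + 760×65000 + 480×54000
  = 20625000 + 5940000 + 49400000 + 25920000 = 101885000
Σ Nₕ = 55000 + 27000 + 65000 + 54000 = 201000
Overall mean = 101885000 / 201000 = 506.89055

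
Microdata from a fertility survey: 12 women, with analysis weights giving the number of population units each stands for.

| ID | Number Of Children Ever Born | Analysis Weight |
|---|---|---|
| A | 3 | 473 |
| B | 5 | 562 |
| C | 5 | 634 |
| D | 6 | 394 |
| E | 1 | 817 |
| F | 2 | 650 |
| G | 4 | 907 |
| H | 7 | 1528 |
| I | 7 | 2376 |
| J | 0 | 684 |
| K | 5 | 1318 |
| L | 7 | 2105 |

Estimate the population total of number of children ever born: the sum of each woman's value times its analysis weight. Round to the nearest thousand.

Weighted total = 3×473 + 5×562 + 5×634 + 6×394 + 1×817 + 2×650 + 4×907 + 7×1528 + 7×2376 + 0×684 + 5×1318 + 7×2105
  = 64161

64000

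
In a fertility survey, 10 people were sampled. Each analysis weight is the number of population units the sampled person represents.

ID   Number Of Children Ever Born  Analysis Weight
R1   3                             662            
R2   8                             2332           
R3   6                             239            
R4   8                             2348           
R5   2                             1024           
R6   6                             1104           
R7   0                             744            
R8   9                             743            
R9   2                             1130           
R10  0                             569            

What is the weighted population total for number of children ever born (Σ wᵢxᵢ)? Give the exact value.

Weighted total = 3×662 + 8×2332 + 6×239 + 8×2348 + 2×1024 + 6×1104 + 0×744 + 9×743 + 2×1130 + 0×569
  = 1986 + 18656 + 1434 + 18784 + 2048 + 6624 + 0 + 6687 + 2260 + 0 = 58479

58479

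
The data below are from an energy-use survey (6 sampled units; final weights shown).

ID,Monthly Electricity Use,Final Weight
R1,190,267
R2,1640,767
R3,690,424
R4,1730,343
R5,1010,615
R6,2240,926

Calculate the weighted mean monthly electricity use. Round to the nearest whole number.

1463

Weighted sum = 190×267 + 1640×767 + 690×424 + 1730×343 + 1010×615 + 2240×926
  = 4889950
Sum of weights = 267 + 767 + 424 + 343 + 615 + 926 = 3342
Weighted mean = 4889950 / 3342 = 1463.1807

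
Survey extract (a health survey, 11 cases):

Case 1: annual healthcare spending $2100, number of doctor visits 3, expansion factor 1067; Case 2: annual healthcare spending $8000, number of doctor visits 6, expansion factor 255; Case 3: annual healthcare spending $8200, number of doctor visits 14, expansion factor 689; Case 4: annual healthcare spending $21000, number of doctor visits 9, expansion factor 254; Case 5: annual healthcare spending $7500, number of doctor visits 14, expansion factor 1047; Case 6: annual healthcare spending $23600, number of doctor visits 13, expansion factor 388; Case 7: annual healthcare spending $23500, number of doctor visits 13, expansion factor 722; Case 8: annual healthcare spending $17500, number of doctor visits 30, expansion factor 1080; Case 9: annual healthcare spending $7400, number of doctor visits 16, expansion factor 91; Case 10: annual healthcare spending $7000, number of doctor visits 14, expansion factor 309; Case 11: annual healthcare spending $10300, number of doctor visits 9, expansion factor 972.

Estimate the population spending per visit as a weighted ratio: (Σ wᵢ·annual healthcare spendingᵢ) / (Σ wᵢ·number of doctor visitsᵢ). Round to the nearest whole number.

Σ wᵢ·y = 2100×1067 + 8000×255 + 8200×689 + 21000×254 + 7500×1047 + 23600×388 + 23500×722 + 17500×1080 + 7400×91 + 7000×309 + 10300×972
  = 80988800
Σ wᵢ·x = 3×1067 + 6×255 + 14×689 + 9×254 + 14×1047 + 13×388 + 13×722 + 30×1080 + 16×91 + 14×309 + 9×972
  = 3201 + 1530 + 9646 + 2286 + 14658 + 5044 + 9386 + 32400 + 1456 + 4326 + 8748 = 92681
Ratio = 80988800 / 92681 = 873.84469

874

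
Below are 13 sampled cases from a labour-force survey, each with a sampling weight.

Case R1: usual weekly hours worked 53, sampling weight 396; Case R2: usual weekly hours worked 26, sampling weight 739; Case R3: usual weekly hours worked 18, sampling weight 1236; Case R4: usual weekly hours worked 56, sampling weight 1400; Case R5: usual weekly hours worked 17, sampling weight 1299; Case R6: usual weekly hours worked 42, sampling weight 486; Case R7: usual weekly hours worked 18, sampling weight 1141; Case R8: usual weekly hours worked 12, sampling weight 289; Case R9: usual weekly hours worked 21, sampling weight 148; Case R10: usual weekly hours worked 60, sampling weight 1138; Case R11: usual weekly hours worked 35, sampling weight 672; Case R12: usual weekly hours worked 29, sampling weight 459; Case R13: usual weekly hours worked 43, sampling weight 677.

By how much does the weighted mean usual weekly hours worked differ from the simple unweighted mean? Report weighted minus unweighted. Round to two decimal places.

Unweighted sum = 430
Unweighted mean = 430 / 13 = 33.076923
Weighted sum = 344681
Sum of weights = 10080
Weighted mean = 344681 / 10080 = 34.194544
Difference (weighted minus unweighted) = 1.1176206

1.12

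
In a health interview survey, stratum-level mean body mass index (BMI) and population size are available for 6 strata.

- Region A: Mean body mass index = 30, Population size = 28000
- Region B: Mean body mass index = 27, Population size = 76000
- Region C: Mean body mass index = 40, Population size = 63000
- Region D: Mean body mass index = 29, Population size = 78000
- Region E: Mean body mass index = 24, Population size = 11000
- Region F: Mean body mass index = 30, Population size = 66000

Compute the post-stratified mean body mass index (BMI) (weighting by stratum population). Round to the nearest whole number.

Σ Nₕ·x̄ₕ = 30×28000 + 27×76000 + 40×63000 + 29×78000 + 24×11000 + 30×66000
  = 840000 + 2052000 + 2520000 + 2262000 + 264000 + 1980000 = 9918000
Σ Nₕ = 322000
Overall mean = 9918000 / 322000 = 30.801242

31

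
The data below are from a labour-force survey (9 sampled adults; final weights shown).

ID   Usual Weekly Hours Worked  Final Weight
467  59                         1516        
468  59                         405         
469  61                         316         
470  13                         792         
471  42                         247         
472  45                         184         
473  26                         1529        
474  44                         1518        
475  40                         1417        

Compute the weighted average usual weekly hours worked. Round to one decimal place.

Weighted sum = 59×1516 + 59×405 + 61×316 + 13×792 + 42×247 + 45×184 + 26×1529 + 44×1518 + 40×1417
  = 89444 + 23895 + 19276 + 10296 + 10374 + 8280 + 39754 + 66792 + 56680 = 324791
Sum of weights = 1516 + 405 + 316 + 792 + 247 + 184 + 1529 + 1518 + 1417 = 7924
Weighted mean = 324791 / 7924 = 40.988264

41.0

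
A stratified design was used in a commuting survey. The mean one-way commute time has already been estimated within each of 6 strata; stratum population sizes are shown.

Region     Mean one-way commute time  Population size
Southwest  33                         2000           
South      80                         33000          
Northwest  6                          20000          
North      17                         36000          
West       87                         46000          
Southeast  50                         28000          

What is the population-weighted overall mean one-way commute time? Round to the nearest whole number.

54

Σ Nₕ·x̄ₕ = 33×2000 + 80×33000 + 6×20000 + 17×36000 + 87×46000 + 50×28000
  = 66000 + 2640000 + 120000 + 612000 + 4002000 + 1400000 = 8840000
Σ Nₕ = 2000 + 33000 + 20000 + 36000 + 46000 + 28000 = 165000
Overall mean = 8840000 / 165000 = 53.575758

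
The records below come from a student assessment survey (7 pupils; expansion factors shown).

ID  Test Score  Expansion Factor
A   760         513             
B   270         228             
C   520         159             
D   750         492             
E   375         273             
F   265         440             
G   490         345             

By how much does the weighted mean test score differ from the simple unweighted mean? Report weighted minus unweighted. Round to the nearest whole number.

37

Unweighted sum = 3430
Unweighted mean = 3430 / 7 = 490
Weighted sum = 760×513 + 270×228 + 520×159 + 750×492 + 375×273 + 265×440 + 490×345
  = 389880 + 61560 + 82680 + 369000 + 102375 + 116600 + 169050 = 1291145
Sum of weights = 2450
Weighted mean = 1291145 / 2450 = 526.99796
Difference (weighted minus unweighted) = 36.997959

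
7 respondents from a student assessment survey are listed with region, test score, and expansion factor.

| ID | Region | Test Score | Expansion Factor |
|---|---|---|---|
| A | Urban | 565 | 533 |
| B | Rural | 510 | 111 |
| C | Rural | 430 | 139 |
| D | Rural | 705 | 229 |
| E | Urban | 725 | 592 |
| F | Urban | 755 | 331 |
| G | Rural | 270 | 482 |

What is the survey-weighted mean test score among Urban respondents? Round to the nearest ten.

670

Urban rows: A, E, F
Weighted sum = 565×533 + 725×592 + 755×331
  = 980250
Sum of weights = 533 + 592 + 331 = 1456
Weighted mean = 980250 / 1456 = 673.24863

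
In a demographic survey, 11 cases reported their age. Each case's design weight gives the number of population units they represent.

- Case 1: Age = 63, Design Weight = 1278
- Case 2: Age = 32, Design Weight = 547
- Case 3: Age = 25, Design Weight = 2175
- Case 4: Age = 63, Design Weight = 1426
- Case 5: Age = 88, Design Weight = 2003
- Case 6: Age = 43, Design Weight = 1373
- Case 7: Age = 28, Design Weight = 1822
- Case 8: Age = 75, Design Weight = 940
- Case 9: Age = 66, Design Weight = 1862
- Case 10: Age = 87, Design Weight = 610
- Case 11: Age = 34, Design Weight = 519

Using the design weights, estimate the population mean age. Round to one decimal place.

54.5

Weighted sum = 63×1278 + 32×547 + 25×2175 + 63×1426 + 88×2003 + 43×1373 + 28×1822 + 75×940 + 66×1862 + 87×610 + 34×519
  = 80514 + 17504 + 54375 + 89838 + 176264 + 59039 + 51016 + 70500 + 122892 + 53070 + 17646 = 792658
Sum of weights = 1278 + 547 + 2175 + 1426 + 2003 + 1373 + 1822 + 940 + 1862 + 610 + 519 = 14555
Weighted mean = 792658 / 14555 = 54.459498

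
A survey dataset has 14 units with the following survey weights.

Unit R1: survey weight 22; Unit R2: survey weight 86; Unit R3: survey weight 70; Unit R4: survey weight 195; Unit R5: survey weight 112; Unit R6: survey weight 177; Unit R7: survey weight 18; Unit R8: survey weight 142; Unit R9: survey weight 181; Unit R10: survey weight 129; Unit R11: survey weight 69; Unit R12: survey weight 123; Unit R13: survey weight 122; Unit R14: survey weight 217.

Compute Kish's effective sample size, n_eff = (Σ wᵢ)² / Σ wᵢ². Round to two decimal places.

11.22

Σ wᵢ = 1663
Σ wᵢ² = 246431
n_eff = 1663² / 246431 = 2765569 / 246431 = 11.222488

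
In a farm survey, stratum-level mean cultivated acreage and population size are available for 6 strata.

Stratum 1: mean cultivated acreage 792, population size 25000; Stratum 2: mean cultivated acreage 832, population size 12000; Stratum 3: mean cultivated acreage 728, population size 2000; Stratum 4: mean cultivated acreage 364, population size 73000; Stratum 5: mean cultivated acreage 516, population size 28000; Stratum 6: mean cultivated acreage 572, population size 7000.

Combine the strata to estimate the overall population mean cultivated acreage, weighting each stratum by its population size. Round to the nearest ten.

520

Σ Nₕ·x̄ₕ = 792×25000 + 832×12000 + 728×2000 + 364×73000 + 516×28000 + 572×7000
  = 19800000 + 9984000 + 1456000 + 26572000 + 14448000 + 4004000 = 76264000
Σ Nₕ = 25000 + 12000 + 2000 + 73000 + 28000 + 7000 = 147000
Overall mean = 76264000 / 147000 = 518.80272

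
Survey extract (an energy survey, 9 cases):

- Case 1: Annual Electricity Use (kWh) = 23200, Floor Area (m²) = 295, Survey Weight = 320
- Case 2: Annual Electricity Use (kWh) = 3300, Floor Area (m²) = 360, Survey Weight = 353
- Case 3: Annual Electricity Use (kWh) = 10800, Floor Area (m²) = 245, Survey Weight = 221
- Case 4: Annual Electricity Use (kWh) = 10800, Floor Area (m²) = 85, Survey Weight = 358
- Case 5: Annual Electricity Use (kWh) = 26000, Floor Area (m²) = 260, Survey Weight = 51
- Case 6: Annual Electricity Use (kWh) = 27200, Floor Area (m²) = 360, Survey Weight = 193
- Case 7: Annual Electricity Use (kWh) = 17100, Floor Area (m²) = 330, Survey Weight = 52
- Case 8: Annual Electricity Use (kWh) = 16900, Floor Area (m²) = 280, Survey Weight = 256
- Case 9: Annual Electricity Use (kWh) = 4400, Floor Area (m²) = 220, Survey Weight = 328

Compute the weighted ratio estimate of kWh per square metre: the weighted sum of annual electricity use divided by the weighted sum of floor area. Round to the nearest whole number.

51

Σ wᵢ·y = 23200×320 + 3300×353 + 10800×221 + 10800×358 + 26000×51 + 27200×193 + 17100×52 + 16900×256 + 4400×328
  = 28076500
Σ wᵢ·x = 549795
Ratio = 28076500 / 549795 = 51.067216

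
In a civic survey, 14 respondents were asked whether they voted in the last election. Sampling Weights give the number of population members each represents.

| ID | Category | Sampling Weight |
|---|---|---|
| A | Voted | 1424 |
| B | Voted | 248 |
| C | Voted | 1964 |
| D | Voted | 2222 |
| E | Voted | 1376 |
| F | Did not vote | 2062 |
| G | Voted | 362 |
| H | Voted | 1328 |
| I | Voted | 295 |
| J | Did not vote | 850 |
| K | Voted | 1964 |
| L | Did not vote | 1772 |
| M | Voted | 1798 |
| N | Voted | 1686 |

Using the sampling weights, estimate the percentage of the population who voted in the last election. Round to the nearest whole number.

76

Sum of weights for 'Voted' = 1424 + 248 + 1964 + 2222 + 1376 + 362 + 1328 + 295 + 1964 + 1798 + 1686 = 14667
Total weight = 19351
Weighted proportion = 14667 / 19351 = 0.75794533 → 75.794533%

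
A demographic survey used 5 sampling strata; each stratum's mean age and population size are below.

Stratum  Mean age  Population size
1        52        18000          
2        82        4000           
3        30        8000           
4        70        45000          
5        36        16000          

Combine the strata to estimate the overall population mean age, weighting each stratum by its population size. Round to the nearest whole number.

Σ Nₕ·x̄ₕ = 52×18000 + 82×4000 + 30×8000 + 70×45000 + 36×16000
  = 936000 + 328000 + 240000 + 3150000 + 576000 = 5230000
Σ Nₕ = 18000 + 4000 + 8000 + 45000 + 16000 = 91000
Overall mean = 5230000 / 91000 = 57.472527

57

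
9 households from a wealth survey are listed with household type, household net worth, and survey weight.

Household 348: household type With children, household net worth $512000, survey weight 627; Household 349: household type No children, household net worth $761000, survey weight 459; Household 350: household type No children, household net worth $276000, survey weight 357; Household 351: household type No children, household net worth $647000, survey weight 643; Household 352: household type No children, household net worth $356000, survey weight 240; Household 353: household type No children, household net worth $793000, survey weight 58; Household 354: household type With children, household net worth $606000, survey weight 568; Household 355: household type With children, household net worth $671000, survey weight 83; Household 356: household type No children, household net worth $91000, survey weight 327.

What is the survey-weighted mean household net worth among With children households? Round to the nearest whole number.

564104

With children rows: 348, 354, 355
Weighted sum = 512000×627 + 606000×568 + 671000×83
  = 321024000 + 344208000 + 55693000 = 720925000
Sum of weights = 627 + 568 + 83 = 1278
Weighted mean = 720925000 / 1278 = 564104.07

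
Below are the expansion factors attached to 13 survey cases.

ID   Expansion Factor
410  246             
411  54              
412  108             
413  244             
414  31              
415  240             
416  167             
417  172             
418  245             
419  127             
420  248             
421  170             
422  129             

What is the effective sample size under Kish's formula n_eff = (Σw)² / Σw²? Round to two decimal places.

10.96

Σ wᵢ = 2181
Σ wᵢ² = 433865
n_eff = 2181² / 433865 = 4756761 / 433865 = 10.963689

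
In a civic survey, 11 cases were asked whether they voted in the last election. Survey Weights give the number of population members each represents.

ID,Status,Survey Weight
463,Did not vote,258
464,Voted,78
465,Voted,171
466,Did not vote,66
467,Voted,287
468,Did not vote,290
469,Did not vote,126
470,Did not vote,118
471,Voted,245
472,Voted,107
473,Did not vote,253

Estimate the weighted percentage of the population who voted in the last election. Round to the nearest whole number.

44

Sum of weights for 'Voted' = 78 + 171 + 287 + 245 + 107 = 888
Total weight = 258 + 78 + 171 + 66 + 287 + 290 + 126 + 118 + 245 + 107 + 253 = 1999
Weighted proportion = 888 / 1999 = 0.44422211 → 44.422211%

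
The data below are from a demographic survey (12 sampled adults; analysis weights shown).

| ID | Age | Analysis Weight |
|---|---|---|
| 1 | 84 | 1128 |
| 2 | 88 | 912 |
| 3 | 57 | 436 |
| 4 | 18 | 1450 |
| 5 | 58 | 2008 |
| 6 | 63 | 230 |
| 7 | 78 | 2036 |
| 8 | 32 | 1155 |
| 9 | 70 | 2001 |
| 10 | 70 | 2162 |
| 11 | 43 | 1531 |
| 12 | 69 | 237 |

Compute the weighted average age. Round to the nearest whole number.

Weighted sum = 84×1128 + 88×912 + 57×436 + 18×1450 + 58×2008 + 63×230 + 78×2036 + 32×1155 + 70×2001 + 70×2162 + 43×1531 + 69×237
  = 926278
Sum of weights = 1128 + 912 + 436 + 1450 + 2008 + 230 + 2036 + 1155 + 2001 + 2162 + 1531 + 237 = 15286
Weighted mean = 926278 / 15286 = 60.596494

61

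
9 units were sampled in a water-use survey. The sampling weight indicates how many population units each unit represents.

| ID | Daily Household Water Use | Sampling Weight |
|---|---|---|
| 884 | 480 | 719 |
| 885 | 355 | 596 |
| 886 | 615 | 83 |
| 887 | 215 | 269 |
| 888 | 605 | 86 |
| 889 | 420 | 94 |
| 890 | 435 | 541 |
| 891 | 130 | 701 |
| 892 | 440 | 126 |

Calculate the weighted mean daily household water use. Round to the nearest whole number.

Weighted sum = 480×719 + 355×596 + 615×83 + 215×269 + 605×86 + 420×94 + 435×541 + 130×701 + 440×126
  = 345120 + 211580 + 51045 + 57835 + 52030 + 39480 + 235335 + 91130 + 55440 = 1138995
Sum of weights = 3215
Weighted mean = 1138995 / 3215 = 354.27527

354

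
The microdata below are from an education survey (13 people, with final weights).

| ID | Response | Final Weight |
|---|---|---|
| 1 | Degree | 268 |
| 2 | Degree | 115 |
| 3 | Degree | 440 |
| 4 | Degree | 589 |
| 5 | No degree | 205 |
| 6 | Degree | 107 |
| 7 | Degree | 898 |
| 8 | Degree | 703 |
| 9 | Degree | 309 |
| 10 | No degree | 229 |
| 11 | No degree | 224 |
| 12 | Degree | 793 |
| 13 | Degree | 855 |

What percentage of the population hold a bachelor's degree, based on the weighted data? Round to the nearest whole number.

89

Sum of weights for 'Degree' = 268 + 115 + 440 + 589 + 107 + 898 + 703 + 309 + 793 + 855 = 5077
Total weight = 5735
Weighted proportion = 5077 / 5735 = 0.88526591 → 88.526591%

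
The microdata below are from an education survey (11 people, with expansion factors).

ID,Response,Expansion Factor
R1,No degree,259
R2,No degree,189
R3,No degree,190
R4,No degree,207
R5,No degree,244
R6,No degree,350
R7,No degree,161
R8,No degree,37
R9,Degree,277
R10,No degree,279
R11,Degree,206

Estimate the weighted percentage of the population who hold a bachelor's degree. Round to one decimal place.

Sum of weights for 'Degree' = 277 + 206 = 483
Total weight = 2399
Weighted proportion = 483 / 2399 = 0.20133389 → 20.133389%

20.1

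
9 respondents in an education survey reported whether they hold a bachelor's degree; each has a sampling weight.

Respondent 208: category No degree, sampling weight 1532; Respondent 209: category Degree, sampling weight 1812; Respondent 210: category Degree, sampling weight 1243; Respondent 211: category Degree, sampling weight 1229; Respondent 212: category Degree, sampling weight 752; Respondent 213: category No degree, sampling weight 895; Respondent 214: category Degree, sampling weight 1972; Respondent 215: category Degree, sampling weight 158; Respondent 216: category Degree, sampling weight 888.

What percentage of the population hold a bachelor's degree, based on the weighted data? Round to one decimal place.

Sum of weights for 'Degree' = 1812 + 1243 + 1229 + 752 + 1972 + 158 + 888 = 8054
Total weight = 10481
Weighted proportion = 8054 / 10481 = 0.76843813 → 76.843813%

76.8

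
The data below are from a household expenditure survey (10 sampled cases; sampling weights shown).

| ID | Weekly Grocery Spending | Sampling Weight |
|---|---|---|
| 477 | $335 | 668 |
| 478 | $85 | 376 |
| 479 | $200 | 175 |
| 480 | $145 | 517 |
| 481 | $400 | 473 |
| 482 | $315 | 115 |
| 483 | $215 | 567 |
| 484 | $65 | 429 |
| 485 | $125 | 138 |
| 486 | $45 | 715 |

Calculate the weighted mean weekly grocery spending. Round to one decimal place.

189.4

Weighted sum = 335×668 + 85×376 + 200×175 + 145×517 + 400×473 + 315×115 + 215×567 + 65×429 + 125×138 + 45×715
  = 223780 + 31960 + 35000 + 74965 + 189200 + 36225 + 121905 + 27885 + 17250 + 32175 = 790345
Sum of weights = 4173
Weighted mean = 790345 / 4173 = 189.39492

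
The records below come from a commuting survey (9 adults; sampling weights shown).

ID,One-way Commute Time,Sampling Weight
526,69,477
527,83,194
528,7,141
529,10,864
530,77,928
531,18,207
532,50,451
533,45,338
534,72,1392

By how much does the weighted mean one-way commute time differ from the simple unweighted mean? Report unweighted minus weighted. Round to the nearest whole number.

-7

Unweighted sum = 69 + 83 + 7 + 10 + 77 + 18 + 50 + 45 + 72 = 431
Unweighted mean = 431 / 9 = 47.888889
Weighted sum = 69×477 + 83×194 + 7×141 + 10×864 + 77×928 + 18×207 + 50×451 + 45×338 + 72×1392
  = 271808
Sum of weights = 477 + 194 + 141 + 864 + 928 + 207 + 451 + 338 + 1392 = 4992
Weighted mean = 271808 / 4992 = 54.448718
Difference (unweighted minus weighted) = -6.5598291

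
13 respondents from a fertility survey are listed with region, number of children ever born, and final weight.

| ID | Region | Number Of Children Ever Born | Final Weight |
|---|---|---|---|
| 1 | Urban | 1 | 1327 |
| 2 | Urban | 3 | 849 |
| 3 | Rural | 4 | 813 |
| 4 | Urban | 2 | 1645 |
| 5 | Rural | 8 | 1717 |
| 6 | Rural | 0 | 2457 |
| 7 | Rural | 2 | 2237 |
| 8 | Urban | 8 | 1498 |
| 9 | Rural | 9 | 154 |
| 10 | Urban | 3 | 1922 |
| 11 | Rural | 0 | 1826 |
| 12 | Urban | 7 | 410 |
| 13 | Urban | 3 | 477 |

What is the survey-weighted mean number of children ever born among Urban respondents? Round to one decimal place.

Urban rows: 1, 2, 4, 8, 10, 12, 13
Weighted sum = 1×1327 + 3×849 + 2×1645 + 8×1498 + 3×1922 + 7×410 + 3×477
  = 1327 + 2547 + 3290 + 11984 + 5766 + 2870 + 1431 = 29215
Sum of weights = 1327 + 849 + 1645 + 1498 + 1922 + 410 + 477 = 8128
Weighted mean = 29215 / 8128 = 3.5943652

3.6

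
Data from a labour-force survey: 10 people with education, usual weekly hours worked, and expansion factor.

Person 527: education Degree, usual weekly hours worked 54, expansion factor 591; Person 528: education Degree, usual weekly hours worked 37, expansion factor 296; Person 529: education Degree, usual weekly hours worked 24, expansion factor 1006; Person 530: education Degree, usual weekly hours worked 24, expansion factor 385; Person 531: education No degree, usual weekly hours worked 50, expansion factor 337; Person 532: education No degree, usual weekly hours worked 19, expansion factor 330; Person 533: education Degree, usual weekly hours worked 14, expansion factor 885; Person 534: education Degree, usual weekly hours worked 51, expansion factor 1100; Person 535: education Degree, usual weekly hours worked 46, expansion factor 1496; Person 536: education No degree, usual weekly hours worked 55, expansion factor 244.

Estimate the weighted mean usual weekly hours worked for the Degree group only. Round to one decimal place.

37.1

Degree rows: 527, 528, 529, 530, 533, 534, 535
Weighted sum = 54×591 + 37×296 + 24×1006 + 24×385 + 14×885 + 51×1100 + 46×1496
  = 31914 + 10952 + 24144 + 9240 + 12390 + 56100 + 68816 = 213556
Sum of weights = 5759
Weighted mean = 213556 / 5759 = 37.082132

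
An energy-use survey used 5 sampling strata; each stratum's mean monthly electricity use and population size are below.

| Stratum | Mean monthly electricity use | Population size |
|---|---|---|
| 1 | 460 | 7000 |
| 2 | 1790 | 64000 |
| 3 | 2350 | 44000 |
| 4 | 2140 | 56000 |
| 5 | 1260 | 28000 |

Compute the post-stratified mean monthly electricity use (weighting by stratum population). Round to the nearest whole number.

1891

Σ Nₕ·x̄ₕ = 460×7000 + 1790×64000 + 2350×44000 + 2140×56000 + 1260×28000
  = 376300000
Σ Nₕ = 7000 + 64000 + 44000 + 56000 + 28000 = 199000
Overall mean = 376300000 / 199000 = 1890.9548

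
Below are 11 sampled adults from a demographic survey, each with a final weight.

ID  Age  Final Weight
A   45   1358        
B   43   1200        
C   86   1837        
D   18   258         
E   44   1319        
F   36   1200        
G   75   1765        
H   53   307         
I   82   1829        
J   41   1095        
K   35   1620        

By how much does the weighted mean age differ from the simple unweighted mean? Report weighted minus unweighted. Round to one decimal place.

Unweighted sum = 45 + 43 + 86 + 18 + 44 + 36 + 75 + 53 + 82 + 41 + 35 = 558
Unweighted mean = 558 / 11 = 50.727273
Weighted sum = 45×1358 + 43×1200 + 86×1837 + 18×258 + 44×1319 + 36×1200 + 75×1765 + 53×307 + 82×1829 + 41×1095 + 35×1620
  = 776791
Sum of weights = 13788
Weighted mean = 776791 / 13788 = 56.338193
Difference (weighted minus unweighted) = 5.6109199

5.6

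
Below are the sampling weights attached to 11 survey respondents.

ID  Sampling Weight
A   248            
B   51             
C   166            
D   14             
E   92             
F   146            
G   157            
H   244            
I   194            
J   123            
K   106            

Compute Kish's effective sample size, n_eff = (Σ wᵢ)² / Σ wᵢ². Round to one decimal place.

8.8

Σ wᵢ = 248 + 51 + 166 + 14 + 92 + 146 + 157 + 244 + 194 + 123 + 106 = 1541
Σ wᵢ² = 269823
n_eff = 1541² / 269823 = 2374681 / 269823 = 8.8008843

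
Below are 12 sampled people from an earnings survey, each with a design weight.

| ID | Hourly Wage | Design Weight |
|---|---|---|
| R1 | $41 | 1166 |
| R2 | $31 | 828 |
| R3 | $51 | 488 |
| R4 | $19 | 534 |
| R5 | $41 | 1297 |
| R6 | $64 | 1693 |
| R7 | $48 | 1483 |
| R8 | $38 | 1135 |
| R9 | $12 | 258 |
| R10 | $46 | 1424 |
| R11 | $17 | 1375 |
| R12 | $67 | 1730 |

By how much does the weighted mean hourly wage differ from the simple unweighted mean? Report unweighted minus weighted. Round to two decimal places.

Unweighted sum = 41 + 31 + 51 + 19 + 41 + 64 + 48 + 38 + 12 + 46 + 17 + 67 = 475
Unweighted mean = 475 / 12 = 39.583333
Weighted sum = 592236
Sum of weights = 13411
Weighted mean = 592236 / 13411 = 44.160465
Difference (unweighted minus weighted) = -4.577132

-4.58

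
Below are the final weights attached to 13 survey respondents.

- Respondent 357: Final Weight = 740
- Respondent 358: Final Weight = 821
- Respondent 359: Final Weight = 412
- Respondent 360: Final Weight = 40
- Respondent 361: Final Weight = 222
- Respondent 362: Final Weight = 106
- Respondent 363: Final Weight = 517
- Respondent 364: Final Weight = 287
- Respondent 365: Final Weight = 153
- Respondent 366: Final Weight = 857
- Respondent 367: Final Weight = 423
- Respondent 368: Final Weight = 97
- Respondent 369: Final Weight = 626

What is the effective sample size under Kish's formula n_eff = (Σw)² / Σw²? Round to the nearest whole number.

9

Σ wᵢ = 5301
Σ wᵢ² = 3141235
n_eff = 5301² / 3141235 = 28100601 / 3141235 = 8.9457175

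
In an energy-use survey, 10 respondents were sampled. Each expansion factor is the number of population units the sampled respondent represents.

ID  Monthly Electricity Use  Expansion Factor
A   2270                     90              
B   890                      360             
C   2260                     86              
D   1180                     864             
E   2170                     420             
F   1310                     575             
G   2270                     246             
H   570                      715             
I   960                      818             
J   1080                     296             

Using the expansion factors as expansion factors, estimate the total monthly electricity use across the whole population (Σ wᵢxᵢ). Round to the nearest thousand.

5474000

Weighted total = 5474160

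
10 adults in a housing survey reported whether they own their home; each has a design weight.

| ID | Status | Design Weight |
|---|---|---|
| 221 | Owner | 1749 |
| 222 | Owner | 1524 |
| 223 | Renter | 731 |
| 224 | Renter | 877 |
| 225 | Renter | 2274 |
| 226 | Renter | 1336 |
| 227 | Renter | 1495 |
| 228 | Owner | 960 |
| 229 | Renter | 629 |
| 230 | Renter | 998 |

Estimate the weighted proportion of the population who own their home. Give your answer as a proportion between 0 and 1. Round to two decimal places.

Sum of weights for 'Owner' = 1749 + 1524 + 960 = 4233
Total weight = 12573
Weighted proportion = 4233 / 12573 = 0.33667382

0.34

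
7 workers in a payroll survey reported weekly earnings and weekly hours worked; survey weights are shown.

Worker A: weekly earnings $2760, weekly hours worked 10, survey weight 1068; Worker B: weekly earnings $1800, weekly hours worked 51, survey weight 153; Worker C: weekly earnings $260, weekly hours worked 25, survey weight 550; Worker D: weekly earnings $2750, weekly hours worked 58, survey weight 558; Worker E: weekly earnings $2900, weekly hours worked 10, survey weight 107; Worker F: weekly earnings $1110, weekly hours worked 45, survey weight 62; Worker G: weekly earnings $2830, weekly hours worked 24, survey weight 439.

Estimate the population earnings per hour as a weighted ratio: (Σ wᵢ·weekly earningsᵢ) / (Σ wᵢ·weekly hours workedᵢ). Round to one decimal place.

82.6

Σ wᵢ·y = 2760×1068 + 1800×153 + 260×550 + 2750×558 + 2900×107 + 1110×62 + 2830×439
  = 2947680 + 275400 + 143000 + 1534500 + 310300 + 68820 + 1242370 = 6522070
Σ wᵢ·x = 10×1068 + 51×153 + 25×550 + 58×558 + 10×107 + 45×62 + 24×439
  = 10680 + 7803 + 13750 + 32364 + 1070 + 2790 + 10536 = 78993
Ratio = 6522070 / 78993 = 82.565164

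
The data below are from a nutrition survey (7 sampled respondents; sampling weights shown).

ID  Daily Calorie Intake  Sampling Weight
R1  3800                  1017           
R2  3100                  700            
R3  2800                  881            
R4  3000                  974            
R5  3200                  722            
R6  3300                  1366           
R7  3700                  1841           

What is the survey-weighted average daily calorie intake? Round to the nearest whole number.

Weighted sum = 3800×1017 + 3100×700 + 2800×881 + 3000×974 + 3200×722 + 3300×1366 + 3700×1841
  = 3864600 + 2170000 + 2466800 + 2922000 + 2310400 + 4507800 + 6811700 = 25053300
Sum of weights = 1017 + 700 + 881 + 974 + 722 + 1366 + 1841 = 7501
Weighted mean = 25053300 / 7501 = 3339.9947

3340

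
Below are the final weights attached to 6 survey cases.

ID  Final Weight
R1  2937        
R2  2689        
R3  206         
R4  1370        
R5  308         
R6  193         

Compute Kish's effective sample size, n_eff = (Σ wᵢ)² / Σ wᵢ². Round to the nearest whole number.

3

Σ wᵢ = 2937 + 2689 + 206 + 1370 + 308 + 193 = 7703
Σ wᵢ² = 8625969 + 7230721 + 42436 + 1876900 + 94864 + 37249 = 17908139
n_eff = 7703² / 17908139 = 59336209 / 17908139 = 3.3133654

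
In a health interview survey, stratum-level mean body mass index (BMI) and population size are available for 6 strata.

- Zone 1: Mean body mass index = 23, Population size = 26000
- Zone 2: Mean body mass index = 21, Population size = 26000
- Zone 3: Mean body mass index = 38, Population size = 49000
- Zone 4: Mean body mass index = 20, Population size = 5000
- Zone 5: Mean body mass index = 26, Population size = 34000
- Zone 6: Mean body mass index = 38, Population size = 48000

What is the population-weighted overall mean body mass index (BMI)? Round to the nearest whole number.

Σ Nₕ·x̄ₕ = 23×26000 + 21×26000 + 38×49000 + 20×5000 + 26×34000 + 38×48000
  = 598000 + 546000 + 1862000 + 100000 + 884000 + 1824000 = 5814000
Σ Nₕ = 26000 + 26000 + 49000 + 5000 + 34000 + 48000 = 188000
Overall mean = 5814000 / 188000 = 30.925532

31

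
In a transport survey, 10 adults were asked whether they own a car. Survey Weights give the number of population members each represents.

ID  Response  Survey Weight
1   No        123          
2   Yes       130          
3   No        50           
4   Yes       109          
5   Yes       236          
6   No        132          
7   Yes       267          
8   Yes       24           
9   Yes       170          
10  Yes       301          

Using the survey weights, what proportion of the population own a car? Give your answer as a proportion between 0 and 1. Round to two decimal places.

Sum of weights for 'Yes' = 130 + 109 + 236 + 267 + 24 + 170 + 301 = 1237
Total weight = 123 + 130 + 50 + 109 + 236 + 132 + 267 + 24 + 170 + 301 = 1542
Weighted proportion = 1237 / 1542 = 0.80220493

0.80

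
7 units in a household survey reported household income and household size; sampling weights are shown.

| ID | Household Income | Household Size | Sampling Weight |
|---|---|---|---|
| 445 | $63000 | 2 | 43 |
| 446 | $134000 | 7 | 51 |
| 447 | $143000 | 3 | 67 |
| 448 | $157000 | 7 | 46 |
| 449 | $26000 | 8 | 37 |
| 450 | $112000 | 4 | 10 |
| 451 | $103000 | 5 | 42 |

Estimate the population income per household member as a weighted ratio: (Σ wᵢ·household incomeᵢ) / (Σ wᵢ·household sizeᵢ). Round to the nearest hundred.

21700

Σ wᵢ·y = 63000×43 + 134000×51 + 143000×67 + 157000×46 + 26000×37 + 112000×10 + 103000×42
  = 2709000 + 6834000 + 9581000 + 7222000 + 962000 + 1120000 + 4326000 = 32754000
Σ wᵢ·x = 2×43 + 7×51 + 3×67 + 7×46 + 8×37 + 4×10 + 5×42
  = 1512
Ratio = 32754000 / 1512 = 21662.698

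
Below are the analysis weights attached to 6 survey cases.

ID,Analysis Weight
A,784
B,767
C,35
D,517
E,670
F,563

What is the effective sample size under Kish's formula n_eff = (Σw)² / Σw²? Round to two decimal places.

Σ wᵢ = 784 + 767 + 35 + 517 + 670 + 563 = 3336
Σ wᵢ² = 614656 + 588289 + 1225 + 267289 + 448900 + 316969 = 2237328
n_eff = 3336² / 2237328 = 11128896 / 2237328 = 4.9741906

4.97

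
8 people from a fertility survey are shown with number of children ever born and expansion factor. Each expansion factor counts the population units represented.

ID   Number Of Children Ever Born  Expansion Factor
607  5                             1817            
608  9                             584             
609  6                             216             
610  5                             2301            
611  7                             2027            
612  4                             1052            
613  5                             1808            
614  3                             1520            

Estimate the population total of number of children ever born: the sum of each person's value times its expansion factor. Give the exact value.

59139

Weighted total = 5×1817 + 9×584 + 6×216 + 5×2301 + 7×2027 + 4×1052 + 5×1808 + 3×1520
  = 9085 + 5256 + 1296 + 11505 + 14189 + 4208 + 9040 + 4560 = 59139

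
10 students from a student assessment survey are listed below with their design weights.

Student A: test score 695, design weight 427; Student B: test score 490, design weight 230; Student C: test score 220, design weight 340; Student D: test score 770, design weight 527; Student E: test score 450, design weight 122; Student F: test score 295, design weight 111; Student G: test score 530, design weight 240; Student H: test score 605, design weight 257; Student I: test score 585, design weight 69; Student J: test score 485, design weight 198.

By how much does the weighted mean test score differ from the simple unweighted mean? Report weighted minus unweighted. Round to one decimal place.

Unweighted sum = 695 + 490 + 220 + 770 + 450 + 295 + 530 + 605 + 585 + 485 = 5125
Unweighted mean = 5125 / 10 = 512.5
Weighted sum = 695×427 + 490×230 + 220×340 + 770×527 + 450×122 + 295×111 + 530×240 + 605×257 + 585×69 + 485×198
  = 296765 + 112700 + 74800 + 405790 + 54900 + 32745 + 127200 + 155485 + 40365 + 96030 = 1396780
Sum of weights = 2521
Weighted mean = 1396780 / 2521 = 554.05791
Difference (weighted minus unweighted) = 41.557914

41.6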